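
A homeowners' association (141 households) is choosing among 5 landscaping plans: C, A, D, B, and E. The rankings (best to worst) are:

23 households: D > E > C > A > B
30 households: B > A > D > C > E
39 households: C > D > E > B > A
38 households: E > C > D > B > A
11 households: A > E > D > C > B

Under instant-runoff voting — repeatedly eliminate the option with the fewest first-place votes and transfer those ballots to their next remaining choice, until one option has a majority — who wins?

Round 1: C 39, A 11, D 23, B 30, E 38. Eliminate A.
Round 2: C 39, D 23, B 30, E 49. Eliminate D.
Round 3: C 39, B 30, E 72. E has a majority.

E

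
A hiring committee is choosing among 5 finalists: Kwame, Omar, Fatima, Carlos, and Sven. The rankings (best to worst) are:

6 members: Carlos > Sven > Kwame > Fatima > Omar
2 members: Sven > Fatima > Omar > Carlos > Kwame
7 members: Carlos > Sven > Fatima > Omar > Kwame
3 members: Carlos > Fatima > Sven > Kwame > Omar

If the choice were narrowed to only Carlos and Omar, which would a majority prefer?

Carlos

Voters preferring Carlos to Omar: 16; preferring Omar to Carlos: 2.
Carlos wins the head-to-head.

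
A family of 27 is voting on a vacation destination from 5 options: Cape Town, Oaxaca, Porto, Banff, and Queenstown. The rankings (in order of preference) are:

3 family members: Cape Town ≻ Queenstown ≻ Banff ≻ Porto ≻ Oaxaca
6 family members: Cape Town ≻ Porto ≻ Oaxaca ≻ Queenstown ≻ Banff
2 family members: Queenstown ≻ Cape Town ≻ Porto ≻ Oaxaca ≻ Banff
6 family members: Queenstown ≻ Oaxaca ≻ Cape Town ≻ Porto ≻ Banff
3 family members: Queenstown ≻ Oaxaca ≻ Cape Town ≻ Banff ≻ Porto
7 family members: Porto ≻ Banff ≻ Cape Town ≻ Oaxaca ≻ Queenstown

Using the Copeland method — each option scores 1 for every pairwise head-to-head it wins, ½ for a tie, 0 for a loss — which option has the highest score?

Cape Town

Cape Town: beats Oaxaca, Porto, Banff, and Queenstown → score 4.
Oaxaca: beats Banff; loses to Cape Town, Porto, and Queenstown → score 1.
Porto: beats Oaxaca and Banff; loses to Cape Town and Queenstown → score 2.
Banff: loses to Cape Town, Oaxaca, Porto, and Queenstown → score 0.
Queenstown: beats Oaxaca, Porto, and Banff; loses to Cape Town → score 3.
Cape Town has the best pairwise record.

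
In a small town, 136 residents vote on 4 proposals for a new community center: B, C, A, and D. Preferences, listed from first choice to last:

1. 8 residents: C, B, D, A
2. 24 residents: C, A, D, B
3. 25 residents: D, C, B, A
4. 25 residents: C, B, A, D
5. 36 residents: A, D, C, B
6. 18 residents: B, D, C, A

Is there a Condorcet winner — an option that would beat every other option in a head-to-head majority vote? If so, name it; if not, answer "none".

Checking pairwise contests:
C beats B 118–18.
D beats C 79–57.
B beats A 76–60.
A beats D 85–51.
Every option loses at least one head-to-head, so there is no Condorcet winner.

none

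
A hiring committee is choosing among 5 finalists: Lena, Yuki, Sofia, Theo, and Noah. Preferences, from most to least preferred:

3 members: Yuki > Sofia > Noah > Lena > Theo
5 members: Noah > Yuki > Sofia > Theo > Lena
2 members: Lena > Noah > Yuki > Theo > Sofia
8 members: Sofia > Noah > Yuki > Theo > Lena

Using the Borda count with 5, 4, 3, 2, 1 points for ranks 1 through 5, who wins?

Lena: 3·2 + 5·1 + 2·5 + 8·1 = 29
Yuki: 3·5 + 5·4 + 2·3 + 8·3 = 65
Sofia: 3·4 + 5·3 + 2·1 + 8·5 = 69
Theo: 3·1 + 5·2 + 2·2 + 8·2 = 33
Noah: 3·3 + 5·5 + 2·4 + 8·4 = 74
Noah has the highest Borda score (74).

Noah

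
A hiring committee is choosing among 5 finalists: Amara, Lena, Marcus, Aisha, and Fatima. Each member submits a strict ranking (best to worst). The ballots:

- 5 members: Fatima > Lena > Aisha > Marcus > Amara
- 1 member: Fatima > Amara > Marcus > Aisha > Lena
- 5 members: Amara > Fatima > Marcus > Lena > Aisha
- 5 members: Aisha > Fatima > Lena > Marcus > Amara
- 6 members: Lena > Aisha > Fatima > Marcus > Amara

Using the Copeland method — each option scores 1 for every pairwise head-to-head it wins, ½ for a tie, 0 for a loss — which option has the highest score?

Fatima

Amara: loses to Lena, Marcus, Aisha, and Fatima → score 0.
Lena: beats Amara, Marcus, and Aisha; loses to Fatima → score 3.
Marcus: beats Amara; loses to Lena, Aisha, and Fatima → score 1.
Aisha: beats Amara and Marcus; ties Fatima; loses to Lena → score 2.5.
Fatima: beats Amara, Lena, and Marcus; ties Aisha → score 3.5.
Fatima has the best pairwise record.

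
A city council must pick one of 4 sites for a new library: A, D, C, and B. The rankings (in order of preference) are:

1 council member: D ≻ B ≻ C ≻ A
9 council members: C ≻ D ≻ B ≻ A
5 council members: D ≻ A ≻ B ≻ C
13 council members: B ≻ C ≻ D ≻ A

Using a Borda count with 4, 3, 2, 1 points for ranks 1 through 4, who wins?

A: 1·1 + 9·1 + 5·3 + 13·1 = 38
D: 1·4 + 9·3 + 5·4 + 13·2 = 77
C: 1·2 + 9·4 + 5·1 + 13·3 = 82
B: 1·3 + 9·2 + 5·2 + 13·4 = 83
B has the highest Borda score (83).

B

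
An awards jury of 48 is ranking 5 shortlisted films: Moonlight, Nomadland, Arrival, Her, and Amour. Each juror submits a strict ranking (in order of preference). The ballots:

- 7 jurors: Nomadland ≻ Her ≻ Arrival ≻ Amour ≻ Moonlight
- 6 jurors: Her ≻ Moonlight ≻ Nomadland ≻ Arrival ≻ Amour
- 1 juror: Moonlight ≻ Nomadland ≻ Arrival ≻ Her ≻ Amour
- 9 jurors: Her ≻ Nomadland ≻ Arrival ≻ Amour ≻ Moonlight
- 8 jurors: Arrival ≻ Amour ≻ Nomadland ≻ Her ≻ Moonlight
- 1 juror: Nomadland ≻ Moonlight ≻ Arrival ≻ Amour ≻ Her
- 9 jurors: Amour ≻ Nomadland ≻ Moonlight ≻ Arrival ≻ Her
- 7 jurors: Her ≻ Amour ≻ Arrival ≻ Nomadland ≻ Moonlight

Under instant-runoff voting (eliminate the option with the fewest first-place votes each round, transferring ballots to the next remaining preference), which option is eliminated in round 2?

Round 1: Moonlight 1, Nomadland 8, Arrival 8, Her 22, Amour 9. Eliminate Moonlight.
Round 2: Nomadland 9, Arrival 8, Her 22, Amour 9. Eliminate Arrival.

Arrival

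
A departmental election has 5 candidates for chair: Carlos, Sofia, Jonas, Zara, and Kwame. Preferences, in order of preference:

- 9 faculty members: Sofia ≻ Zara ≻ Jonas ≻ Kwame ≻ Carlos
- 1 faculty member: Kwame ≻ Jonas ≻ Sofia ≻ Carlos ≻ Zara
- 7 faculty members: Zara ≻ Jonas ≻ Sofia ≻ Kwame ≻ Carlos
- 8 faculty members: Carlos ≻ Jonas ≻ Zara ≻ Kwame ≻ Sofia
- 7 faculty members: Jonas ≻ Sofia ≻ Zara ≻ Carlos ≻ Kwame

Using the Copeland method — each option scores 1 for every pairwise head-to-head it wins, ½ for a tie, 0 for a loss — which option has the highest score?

Carlos: loses to Sofia, Jonas, Zara, and Kwame → score 0.
Sofia: beats Carlos, Zara, and Kwame; loses to Jonas → score 3.
Jonas: beats Carlos, Sofia, and Kwame; ties Zara → score 3.5.
Zara: beats Carlos and Kwame; ties Jonas; loses to Sofia → score 2.5.
Kwame: beats Carlos; loses to Sofia, Jonas, and Zara → score 1.
Jonas has the best pairwise record.

Jonas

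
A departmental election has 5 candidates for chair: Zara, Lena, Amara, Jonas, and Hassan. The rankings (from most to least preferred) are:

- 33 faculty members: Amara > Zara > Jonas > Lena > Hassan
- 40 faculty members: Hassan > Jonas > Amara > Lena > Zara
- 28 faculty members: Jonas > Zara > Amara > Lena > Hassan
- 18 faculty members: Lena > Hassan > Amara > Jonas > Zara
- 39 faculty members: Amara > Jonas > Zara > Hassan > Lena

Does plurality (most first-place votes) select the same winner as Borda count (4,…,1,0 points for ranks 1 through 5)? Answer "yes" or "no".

Plurality — first-place votes: Zara 0, Lena 18, Amara 72, Jonas 28, Hassan 40. Winner: Amara.
Borda — scores: Zara 261, Lena 173, Amara 460, Jonas 433, Hassan 253. Winner: Amara.
The two methods agree.

yes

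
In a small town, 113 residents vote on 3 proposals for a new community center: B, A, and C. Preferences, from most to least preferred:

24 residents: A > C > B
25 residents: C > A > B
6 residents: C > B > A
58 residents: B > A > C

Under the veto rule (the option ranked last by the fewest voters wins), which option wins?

Last-place votes: B 49, A 6, C 58.
A is ranked last by the fewest voters, so A wins.

A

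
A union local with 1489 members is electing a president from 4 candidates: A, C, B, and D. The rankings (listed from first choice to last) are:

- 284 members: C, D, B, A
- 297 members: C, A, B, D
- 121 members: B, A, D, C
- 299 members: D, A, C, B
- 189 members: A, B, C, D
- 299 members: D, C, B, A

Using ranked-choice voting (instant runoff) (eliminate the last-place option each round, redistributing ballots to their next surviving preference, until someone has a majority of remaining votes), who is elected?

Round 1: A 189, C 581, B 121, D 598. Eliminate B.
Round 2: A 310, C 581, D 598. Eliminate A.
Round 3: C 770, D 719. C has a majority.

C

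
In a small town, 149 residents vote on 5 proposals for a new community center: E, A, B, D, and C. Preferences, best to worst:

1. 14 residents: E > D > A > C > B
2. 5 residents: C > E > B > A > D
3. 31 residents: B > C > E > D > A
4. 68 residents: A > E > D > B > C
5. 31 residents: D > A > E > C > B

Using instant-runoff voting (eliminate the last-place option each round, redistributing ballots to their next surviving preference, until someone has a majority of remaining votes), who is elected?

D

Round 1: E 14, A 68, B 31, D 31, C 5. Eliminate C.
Round 2: E 19, A 68, B 31, D 31. Eliminate E.
Round 3: A 68, B 36, D 45. Eliminate B.
Round 4: A 73, D 76. D has a majority.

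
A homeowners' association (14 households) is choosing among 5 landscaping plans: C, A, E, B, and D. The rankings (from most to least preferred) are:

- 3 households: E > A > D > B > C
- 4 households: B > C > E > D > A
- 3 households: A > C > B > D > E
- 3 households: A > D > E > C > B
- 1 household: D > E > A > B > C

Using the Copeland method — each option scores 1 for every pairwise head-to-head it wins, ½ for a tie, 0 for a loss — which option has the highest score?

C: ties E and D; loses to A and B → score 1.
A: beats C, B, and D; loses to E → score 3.
E: beats A; ties C, B, and D → score 2.5.
B: beats C; ties E and D; loses to A → score 2.
D: ties C, E, and B; loses to A → score 1.5.
A has the best pairwise record.

A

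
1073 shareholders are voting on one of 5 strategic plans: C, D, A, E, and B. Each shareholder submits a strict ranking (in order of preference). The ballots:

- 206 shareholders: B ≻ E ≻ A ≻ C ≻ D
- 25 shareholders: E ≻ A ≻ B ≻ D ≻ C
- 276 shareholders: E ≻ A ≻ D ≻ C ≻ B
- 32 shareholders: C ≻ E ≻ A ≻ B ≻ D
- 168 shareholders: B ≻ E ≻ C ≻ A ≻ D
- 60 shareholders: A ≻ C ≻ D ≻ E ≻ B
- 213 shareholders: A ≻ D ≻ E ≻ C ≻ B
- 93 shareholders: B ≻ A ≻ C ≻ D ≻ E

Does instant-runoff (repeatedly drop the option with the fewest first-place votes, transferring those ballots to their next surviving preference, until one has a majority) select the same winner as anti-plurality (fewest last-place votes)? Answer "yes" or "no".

Instant-runoff — R1 C 32, D 0, A 273, E 301, B 467 (D out); R2 C 32, A 273, E 301, B 467 (C out); R3 A 273, E 333, B 467 (A out); R4 E 606, B 467 (E winner). Winner: E.
Anti-plurality — last-place votes: C 25, D 406, A 0, E 93, B 549. Winner: A.
The two methods disagree.

no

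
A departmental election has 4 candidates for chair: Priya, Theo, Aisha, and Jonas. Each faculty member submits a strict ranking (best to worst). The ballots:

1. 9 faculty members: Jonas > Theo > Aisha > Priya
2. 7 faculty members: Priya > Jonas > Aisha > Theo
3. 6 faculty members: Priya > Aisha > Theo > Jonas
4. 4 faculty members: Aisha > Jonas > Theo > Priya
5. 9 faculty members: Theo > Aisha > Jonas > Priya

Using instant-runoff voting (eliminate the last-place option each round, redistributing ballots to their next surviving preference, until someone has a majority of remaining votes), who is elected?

Round 1: Priya 13, Theo 9, Aisha 4, Jonas 9. Eliminate Aisha.
Round 2: Priya 13, Theo 9, Jonas 13. Eliminate Theo.
Round 3: Priya 13, Jonas 22. Jonas has a majority.

Jonas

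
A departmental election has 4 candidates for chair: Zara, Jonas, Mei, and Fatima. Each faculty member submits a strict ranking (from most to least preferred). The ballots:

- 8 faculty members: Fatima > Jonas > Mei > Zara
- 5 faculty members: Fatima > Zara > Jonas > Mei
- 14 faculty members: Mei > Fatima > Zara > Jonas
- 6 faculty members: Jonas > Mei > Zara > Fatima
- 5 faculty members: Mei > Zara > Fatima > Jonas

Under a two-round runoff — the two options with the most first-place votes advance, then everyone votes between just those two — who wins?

Round 1 first-place votes: Zara 0, Jonas 6, Mei 19, Fatima 13.
Mei and Fatima advance.
Runoff: Mei is preferred to Fatima by 25 voters; Fatima by 13.
Mei wins the runoff.

Mei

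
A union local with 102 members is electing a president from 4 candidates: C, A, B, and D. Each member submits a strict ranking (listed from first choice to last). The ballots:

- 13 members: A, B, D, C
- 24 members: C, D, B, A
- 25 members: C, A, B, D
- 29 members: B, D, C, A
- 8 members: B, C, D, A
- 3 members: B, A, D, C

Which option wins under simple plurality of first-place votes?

First-place votes: C 49, A 13, B 40, D 0.
C has the most first-place votes.

C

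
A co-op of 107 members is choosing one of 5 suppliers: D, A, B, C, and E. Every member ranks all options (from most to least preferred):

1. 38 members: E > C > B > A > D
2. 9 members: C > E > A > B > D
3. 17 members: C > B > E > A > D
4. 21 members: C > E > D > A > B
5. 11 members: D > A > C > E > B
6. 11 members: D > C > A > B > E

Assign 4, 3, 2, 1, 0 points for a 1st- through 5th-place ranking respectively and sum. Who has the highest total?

D: 38·0 + 9·0 + 17·0 + 21·2 + 11·4 + 11·4 = 130
A: 38·1 + 9·2 + 17·1 + 21·1 + 11·3 + 11·2 = 149
B: 38·2 + 9·1 + 17·3 + 21·0 + 11·0 + 11·1 = 147
C: 38·3 + 9·4 + 17·4 + 21·4 + 11·2 + 11·3 = 357
E: 38·4 + 9·3 + 17·2 + 21·3 + 11·1 + 11·0 = 287
C has the highest Borda score (357).

C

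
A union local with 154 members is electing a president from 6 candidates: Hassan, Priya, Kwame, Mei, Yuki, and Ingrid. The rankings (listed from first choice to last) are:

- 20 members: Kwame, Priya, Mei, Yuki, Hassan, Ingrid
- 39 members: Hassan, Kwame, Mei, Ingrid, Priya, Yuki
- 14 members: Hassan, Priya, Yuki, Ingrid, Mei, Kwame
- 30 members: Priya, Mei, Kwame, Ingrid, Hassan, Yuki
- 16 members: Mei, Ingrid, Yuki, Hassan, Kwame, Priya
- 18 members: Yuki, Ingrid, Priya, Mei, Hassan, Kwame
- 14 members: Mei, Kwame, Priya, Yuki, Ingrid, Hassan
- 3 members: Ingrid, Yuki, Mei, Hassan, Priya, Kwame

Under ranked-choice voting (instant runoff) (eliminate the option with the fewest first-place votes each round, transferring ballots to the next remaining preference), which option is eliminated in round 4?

Mei

Round 1: Hassan 53, Priya 30, Kwame 20, Mei 30, Yuki 18, Ingrid 3. Eliminate Ingrid.
Round 2: Hassan 53, Priya 30, Kwame 20, Mei 30, Yuki 21. Eliminate Kwame.
Round 3: Hassan 53, Priya 50, Mei 30, Yuki 21. Eliminate Yuki.
Round 4: Hassan 53, Priya 68, Mei 33. Eliminate Mei.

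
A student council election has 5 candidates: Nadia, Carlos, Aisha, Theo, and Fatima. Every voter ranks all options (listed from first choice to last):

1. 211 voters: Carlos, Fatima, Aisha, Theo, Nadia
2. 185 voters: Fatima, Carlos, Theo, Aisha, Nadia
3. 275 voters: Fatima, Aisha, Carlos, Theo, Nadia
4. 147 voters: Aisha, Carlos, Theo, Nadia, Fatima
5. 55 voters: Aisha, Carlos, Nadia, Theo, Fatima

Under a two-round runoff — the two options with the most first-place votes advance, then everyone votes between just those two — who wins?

Round 1 first-place votes: Nadia 0, Carlos 211, Aisha 202, Theo 0, Fatima 460.
Fatima and Carlos advance.
Runoff: Fatima is preferred to Carlos by 460 voters; Carlos by 413.
Fatima wins the runoff.

Fatima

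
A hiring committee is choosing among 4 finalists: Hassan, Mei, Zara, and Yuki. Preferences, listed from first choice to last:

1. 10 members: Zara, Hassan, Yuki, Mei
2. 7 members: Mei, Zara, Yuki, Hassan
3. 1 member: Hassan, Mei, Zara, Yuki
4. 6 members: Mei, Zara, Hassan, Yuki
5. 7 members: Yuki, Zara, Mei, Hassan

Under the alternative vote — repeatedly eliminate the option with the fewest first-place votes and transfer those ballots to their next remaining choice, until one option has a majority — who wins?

Round 1: Hassan 1, Mei 13, Zara 10, Yuki 7. Eliminate Hassan.
Round 2: Mei 14, Zara 10, Yuki 7. Eliminate Yuki.
Round 3: Mei 14, Zara 17. Zara has a majority.

Zara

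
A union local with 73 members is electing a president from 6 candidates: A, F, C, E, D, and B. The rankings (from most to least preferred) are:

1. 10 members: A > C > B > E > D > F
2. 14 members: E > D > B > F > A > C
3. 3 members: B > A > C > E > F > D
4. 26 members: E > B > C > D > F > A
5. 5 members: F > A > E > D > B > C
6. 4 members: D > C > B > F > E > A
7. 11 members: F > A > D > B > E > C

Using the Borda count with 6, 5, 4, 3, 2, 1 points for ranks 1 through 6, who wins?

E

A: 10·6 + 14·2 + 3·5 + 26·1 + 5·5 + 4·1 + 11·5 = 213
F: 10·1 + 14·3 + 3·2 + 26·2 + 5·6 + 4·3 + 11·6 = 218
C: 10·5 + 14·1 + 3·4 + 26·4 + 5·1 + 4·5 + 11·1 = 216
E: 10·3 + 14·6 + 3·3 + 26·6 + 5·4 + 4·2 + 11·2 = 329
D: 10·2 + 14·5 + 3·1 + 26·3 + 5·3 + 4·6 + 11·4 = 254
B: 10·4 + 14·4 + 3·6 + 26·5 + 5·2 + 4·4 + 11·3 = 303
E has the highest Borda score (329).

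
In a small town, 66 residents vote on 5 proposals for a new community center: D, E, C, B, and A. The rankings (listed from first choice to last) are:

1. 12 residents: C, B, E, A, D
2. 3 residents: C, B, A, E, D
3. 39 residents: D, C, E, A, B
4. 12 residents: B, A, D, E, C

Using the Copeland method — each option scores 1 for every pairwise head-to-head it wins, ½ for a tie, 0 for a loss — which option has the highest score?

D: beats E, C, B, and A → score 4.
E: beats B and A; loses to D and C → score 2.
C: beats E, B, and A; loses to D → score 3.
B: loses to D, E, C, and A → score 0.
A: beats B; loses to D, E, and C → score 1.
D has the best pairwise record.

D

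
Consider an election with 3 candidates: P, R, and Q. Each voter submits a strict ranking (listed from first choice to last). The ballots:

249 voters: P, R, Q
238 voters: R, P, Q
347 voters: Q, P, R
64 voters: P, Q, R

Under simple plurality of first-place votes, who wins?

First-place votes: P 313, R 238, Q 347.
Q has the most first-place votes.

Q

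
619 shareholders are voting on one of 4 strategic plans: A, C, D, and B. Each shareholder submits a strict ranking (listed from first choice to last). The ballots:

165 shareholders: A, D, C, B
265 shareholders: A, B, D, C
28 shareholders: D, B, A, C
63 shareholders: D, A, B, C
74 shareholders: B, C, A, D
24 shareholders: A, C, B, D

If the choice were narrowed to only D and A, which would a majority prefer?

Voters preferring D to A: 91; preferring A to D: 528.
A wins the head-to-head.

A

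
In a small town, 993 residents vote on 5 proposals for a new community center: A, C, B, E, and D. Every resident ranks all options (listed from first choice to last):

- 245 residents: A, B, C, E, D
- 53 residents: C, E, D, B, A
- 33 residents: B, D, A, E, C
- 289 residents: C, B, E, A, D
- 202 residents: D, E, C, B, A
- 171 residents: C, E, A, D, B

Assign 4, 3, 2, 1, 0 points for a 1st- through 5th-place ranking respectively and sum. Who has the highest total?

A: 245·4 + 53·0 + 33·2 + 289·1 + 202·0 + 171·2 = 1677
C: 245·2 + 53·4 + 33·0 + 289·4 + 202·2 + 171·4 = 2946
B: 245·3 + 53·1 + 33·4 + 289·3 + 202·1 + 171·0 = 1989
E: 245·1 + 53·3 + 33·1 + 289·2 + 202·3 + 171·3 = 2134
D: 245·0 + 53·2 + 33·3 + 289·0 + 202·4 + 171·1 = 1184
C has the highest Borda score (2946).

C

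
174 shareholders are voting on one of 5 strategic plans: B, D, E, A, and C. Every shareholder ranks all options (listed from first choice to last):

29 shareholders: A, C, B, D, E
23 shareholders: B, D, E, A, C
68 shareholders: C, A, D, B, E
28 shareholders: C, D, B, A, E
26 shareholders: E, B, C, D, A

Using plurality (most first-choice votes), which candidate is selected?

C

First-place votes: B 23, D 0, E 26, A 29, C 96.
C has the most first-place votes.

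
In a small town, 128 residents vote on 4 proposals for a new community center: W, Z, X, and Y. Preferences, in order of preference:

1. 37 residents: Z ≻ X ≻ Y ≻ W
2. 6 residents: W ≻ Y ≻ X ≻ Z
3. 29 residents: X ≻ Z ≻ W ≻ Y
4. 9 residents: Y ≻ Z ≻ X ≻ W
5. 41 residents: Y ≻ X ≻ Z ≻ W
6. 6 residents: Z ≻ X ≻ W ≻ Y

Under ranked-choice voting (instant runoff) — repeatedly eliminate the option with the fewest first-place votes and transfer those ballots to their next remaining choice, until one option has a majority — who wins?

Round 1: W 6, Z 43, X 29, Y 50. Eliminate W.
Round 2: Z 43, X 29, Y 56. Eliminate X.
Round 3: Z 72, Y 56. Z has a majority.

Z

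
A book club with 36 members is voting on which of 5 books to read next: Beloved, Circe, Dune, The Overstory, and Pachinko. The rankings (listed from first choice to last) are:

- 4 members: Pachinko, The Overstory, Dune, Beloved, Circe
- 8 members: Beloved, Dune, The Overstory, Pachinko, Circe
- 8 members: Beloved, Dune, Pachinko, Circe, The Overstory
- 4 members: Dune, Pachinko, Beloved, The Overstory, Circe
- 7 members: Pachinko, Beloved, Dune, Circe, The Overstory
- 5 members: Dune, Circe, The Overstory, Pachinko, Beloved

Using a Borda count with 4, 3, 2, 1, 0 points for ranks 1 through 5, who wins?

Beloved: 4·1 + 8·4 + 8·4 + 4·2 + 7·3 + 5·0 = 97
Circe: 4·0 + 8·0 + 8·1 + 4·0 + 7·1 + 5·3 = 30
Dune: 4·2 + 8·3 + 8·3 + 4·4 + 7·2 + 5·4 = 106
The Overstory: 4·3 + 8·2 + 8·0 + 4·1 + 7·0 + 5·2 = 42
Pachinko: 4·4 + 8·1 + 8·2 + 4·3 + 7·4 + 5·1 = 85
Dune has the highest Borda score (106).

Dune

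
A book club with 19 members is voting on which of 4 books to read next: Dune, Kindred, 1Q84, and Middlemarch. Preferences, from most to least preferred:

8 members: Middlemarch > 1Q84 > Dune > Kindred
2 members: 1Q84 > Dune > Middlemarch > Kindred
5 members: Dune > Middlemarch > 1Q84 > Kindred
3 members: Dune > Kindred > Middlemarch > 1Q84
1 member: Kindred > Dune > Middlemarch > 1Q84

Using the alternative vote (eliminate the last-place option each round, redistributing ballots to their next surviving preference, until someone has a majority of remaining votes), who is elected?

Round 1: Dune 8, Kindred 1, 1Q84 2, Middlemarch 8. Eliminate Kindred.
Round 2: Dune 9, 1Q84 2, Middlemarch 8. Eliminate 1Q84.
Round 3: Dune 11, Middlemarch 8. Dune has a majority.

Dune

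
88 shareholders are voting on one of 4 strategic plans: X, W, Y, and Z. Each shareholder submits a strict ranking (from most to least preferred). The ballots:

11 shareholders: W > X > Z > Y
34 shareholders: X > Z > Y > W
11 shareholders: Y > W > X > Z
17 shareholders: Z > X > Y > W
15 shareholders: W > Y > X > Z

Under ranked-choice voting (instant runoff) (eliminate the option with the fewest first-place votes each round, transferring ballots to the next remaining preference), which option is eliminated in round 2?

Round 1: X 34, W 26, Y 11, Z 17. Eliminate Y.
Round 2: X 34, W 37, Z 17. Eliminate Z.

Z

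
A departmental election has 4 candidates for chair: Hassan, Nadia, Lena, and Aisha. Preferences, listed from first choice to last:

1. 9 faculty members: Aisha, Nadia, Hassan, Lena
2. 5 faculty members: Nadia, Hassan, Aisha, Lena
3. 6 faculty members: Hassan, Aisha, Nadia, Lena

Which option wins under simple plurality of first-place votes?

Aisha

First-place votes: Hassan 6, Nadia 5, Lena 0, Aisha 9.
Aisha has the most first-place votes.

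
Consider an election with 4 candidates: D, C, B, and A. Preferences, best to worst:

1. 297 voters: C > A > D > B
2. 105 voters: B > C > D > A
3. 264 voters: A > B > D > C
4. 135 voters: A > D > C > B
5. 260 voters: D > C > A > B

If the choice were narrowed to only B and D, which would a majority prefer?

D

Voters preferring B to D: 369; preferring D to B: 692.
D wins the head-to-head.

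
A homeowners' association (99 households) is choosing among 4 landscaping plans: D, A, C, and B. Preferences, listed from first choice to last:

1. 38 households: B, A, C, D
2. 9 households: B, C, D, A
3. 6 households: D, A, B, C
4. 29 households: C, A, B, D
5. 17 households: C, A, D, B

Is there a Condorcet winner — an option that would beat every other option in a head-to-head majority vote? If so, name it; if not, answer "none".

none

Checking pairwise contests:
A beats D 84–15.
C beats A 55–44.
B beats C 53–46.
A beats B 52–47.
Every option loses at least one head-to-head, so there is no Condorcet winner.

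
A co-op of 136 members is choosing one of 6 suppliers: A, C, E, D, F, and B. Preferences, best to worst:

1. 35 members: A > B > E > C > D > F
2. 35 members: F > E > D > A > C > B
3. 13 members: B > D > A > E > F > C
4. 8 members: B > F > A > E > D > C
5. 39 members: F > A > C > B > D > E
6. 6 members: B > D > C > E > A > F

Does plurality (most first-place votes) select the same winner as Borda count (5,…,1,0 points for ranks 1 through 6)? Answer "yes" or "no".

Plurality — first-place votes: A 35, C 0, E 0, D 0, F 74, B 27. Winner: F.
Borda — scores: A 470, C 240, E 299, D 263, F 415, B 353. Winner: A.
The two methods disagree.

no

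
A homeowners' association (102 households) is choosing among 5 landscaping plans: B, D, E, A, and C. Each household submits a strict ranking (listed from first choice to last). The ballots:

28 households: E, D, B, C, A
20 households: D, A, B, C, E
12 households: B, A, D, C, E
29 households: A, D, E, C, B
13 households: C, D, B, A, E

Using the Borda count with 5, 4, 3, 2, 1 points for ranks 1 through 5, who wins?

B: 28·3 + 20·3 + 12·5 + 29·1 + 13·3 = 272
D: 28·4 + 20·5 + 12·3 + 29·4 + 13·4 = 416
E: 28·5 + 20·1 + 12·1 + 29·3 + 13·1 = 272
A: 28·1 + 20·4 + 12·4 + 29·5 + 13·2 = 327
C: 28·2 + 20·2 + 12·2 + 29·2 + 13·5 = 243
D has the highest Borda score (416).

D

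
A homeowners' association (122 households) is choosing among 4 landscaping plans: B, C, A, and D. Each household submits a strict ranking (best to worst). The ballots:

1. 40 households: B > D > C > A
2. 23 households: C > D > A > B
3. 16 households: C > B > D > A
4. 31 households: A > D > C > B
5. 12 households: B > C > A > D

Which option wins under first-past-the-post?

First-place votes: B 52, C 39, A 31, D 0.
B has the most first-place votes.

B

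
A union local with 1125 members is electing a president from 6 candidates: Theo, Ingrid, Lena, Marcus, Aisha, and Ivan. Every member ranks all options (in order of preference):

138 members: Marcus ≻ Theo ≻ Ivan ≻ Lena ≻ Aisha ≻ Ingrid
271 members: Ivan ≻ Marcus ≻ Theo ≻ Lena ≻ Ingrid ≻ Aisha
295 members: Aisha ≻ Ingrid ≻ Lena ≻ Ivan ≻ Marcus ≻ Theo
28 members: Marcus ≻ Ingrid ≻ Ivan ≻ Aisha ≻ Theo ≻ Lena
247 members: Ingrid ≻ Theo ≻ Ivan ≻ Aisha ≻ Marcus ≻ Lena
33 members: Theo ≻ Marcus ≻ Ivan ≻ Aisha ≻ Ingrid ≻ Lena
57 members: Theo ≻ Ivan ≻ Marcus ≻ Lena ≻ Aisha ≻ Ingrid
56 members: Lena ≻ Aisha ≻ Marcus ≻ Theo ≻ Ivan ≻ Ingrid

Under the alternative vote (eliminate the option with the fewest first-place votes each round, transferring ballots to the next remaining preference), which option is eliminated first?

Lena

Round 1: Theo 90, Ingrid 247, Lena 56, Marcus 166, Aisha 295, Ivan 271. Eliminate Lena.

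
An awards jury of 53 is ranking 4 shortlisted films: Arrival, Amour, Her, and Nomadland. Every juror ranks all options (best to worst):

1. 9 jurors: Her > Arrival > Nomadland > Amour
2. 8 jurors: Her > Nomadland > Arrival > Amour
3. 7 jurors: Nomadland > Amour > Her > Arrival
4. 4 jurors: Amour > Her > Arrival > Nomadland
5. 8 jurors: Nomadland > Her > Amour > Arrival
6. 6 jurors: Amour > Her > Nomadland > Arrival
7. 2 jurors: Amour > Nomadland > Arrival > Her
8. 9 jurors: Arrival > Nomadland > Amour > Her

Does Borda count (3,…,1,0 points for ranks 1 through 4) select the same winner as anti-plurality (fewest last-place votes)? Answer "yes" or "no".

yes

Borda — scores: Arrival 59, Amour 67, Her 94, Nomadland 98. Winner: Nomadland.
Anti-plurality — last-place votes: Arrival 21, Amour 17, Her 11, Nomadland 4. Winner: Nomadland.
The two methods agree.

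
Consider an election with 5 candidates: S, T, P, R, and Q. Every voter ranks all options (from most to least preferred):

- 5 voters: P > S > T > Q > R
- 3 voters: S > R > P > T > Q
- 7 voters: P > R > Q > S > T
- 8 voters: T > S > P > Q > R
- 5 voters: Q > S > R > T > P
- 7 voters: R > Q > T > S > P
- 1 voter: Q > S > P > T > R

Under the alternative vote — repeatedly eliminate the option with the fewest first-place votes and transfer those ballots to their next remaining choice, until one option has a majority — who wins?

P

Round 1: S 3, T 8, P 12, R 7, Q 6. Eliminate S.
Round 2: T 8, P 12, R 10, Q 6. Eliminate Q.
Round 3: T 8, P 13, R 15. Eliminate T.
Round 4: P 21, R 15. P has a majority.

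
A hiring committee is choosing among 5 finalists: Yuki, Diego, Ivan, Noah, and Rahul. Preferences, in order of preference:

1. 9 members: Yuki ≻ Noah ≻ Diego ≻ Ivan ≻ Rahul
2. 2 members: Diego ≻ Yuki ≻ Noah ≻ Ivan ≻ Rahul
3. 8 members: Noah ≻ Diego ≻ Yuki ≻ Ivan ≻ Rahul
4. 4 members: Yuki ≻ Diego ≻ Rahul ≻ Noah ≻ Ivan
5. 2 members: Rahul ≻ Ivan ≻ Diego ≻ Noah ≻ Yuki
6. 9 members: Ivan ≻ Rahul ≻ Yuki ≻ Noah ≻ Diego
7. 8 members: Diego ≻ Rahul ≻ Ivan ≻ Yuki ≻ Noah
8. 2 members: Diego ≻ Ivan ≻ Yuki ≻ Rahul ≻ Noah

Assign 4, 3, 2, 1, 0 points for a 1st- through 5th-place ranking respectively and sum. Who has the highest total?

Diego

Yuki: 9·4 + 2·3 + 8·2 + 4·4 + 2·0 + 9·2 + 8·1 + 2·2 = 104
Diego: 9·2 + 2·4 + 8·3 + 4·3 + 2·2 + 9·0 + 8·4 + 2·4 = 106
Ivan: 9·1 + 2·1 + 8·1 + 4·0 + 2·3 + 9·4 + 8·2 + 2·3 = 83
Noah: 9·3 + 2·2 + 8·4 + 4·1 + 2·1 + 9·1 + 8·0 + 2·0 = 78
Rahul: 9·0 + 2·0 + 8·0 + 4·2 + 2·4 + 9·3 + 8·3 + 2·1 = 69
Diego has the highest Borda score (106).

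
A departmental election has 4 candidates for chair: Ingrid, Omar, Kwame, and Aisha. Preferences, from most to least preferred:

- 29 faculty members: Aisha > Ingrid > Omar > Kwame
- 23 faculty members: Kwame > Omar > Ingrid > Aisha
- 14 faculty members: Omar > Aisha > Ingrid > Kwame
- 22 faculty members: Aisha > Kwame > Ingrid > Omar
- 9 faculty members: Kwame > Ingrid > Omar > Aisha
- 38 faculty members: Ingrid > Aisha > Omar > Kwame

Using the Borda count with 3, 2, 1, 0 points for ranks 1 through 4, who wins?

Ingrid: 29·2 + 23·1 + 14·1 + 22·1 + 9·2 + 38·3 = 249
Omar: 29·1 + 23·2 + 14·3 + 22·0 + 9·1 + 38·1 = 164
Kwame: 29·0 + 23·3 + 14·0 + 22·2 + 9·3 + 38·0 = 140
Aisha: 29·3 + 23·0 + 14·2 + 22·3 + 9·0 + 38·2 = 257
Aisha has the highest Borda score (257).

Aisha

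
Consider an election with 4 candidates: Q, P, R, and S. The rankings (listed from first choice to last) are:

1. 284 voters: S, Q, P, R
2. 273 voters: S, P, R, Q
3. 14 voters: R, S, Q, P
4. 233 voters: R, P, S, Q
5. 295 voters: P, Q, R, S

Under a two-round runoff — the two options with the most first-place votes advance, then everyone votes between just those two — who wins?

Round 1 first-place votes: Q 0, P 295, R 247, S 557.
S and P advance.
Runoff: S is preferred to P by 571 voters; P by 528.
S wins the runoff.

S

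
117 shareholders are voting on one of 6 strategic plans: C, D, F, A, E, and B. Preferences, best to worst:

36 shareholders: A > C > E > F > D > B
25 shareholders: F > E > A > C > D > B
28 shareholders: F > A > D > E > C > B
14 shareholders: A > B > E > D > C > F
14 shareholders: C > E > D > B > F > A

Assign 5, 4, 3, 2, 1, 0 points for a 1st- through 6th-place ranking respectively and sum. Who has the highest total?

A

C: 36·4 + 25·2 + 28·1 + 14·1 + 14·5 = 306
D: 36·1 + 25·1 + 28·3 + 14·2 + 14·3 = 215
F: 36·2 + 25·5 + 28·5 + 14·0 + 14·1 = 351
A: 36·5 + 25·3 + 28·4 + 14·5 + 14·0 = 437
E: 36·3 + 25·4 + 28·2 + 14·3 + 14·4 = 362
B: 36·0 + 25·0 + 28·0 + 14·4 + 14·2 = 84
A has the highest Borda score (437).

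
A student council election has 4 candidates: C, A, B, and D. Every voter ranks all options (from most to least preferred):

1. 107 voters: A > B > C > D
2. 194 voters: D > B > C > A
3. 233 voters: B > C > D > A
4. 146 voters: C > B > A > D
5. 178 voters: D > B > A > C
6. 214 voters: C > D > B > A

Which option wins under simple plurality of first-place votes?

D

First-place votes: C 360, A 107, B 233, D 372.
D has the most first-place votes.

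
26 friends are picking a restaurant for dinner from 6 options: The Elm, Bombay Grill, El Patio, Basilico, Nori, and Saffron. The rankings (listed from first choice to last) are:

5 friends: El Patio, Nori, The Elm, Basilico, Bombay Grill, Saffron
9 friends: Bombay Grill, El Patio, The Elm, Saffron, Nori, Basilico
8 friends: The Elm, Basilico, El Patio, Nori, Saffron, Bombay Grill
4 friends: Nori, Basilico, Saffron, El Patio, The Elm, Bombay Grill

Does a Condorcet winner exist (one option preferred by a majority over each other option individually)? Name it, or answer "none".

El Patio

El Patio vs The Elm: 18–8 for El Patio.
El Patio vs Bombay Grill: 17–9 for El Patio.
El Patio vs Basilico: 14–12 for El Patio.
El Patio vs Nori: 22–4 for El Patio.
El Patio vs Saffron: 22–4 for El Patio.
El Patio beats every other option head-to-head.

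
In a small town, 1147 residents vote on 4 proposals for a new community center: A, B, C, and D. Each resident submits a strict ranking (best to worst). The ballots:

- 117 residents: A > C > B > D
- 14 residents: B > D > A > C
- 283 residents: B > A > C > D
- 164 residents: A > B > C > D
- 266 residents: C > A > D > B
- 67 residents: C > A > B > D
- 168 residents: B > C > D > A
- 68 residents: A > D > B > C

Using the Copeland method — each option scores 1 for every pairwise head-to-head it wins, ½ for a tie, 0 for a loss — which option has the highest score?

A: beats B, C, and D → score 3.
B: beats C and D; loses to A → score 2.
C: beats D; loses to A and B → score 1.
D: loses to A, B, and C → score 0.
A has the best pairwise record.

A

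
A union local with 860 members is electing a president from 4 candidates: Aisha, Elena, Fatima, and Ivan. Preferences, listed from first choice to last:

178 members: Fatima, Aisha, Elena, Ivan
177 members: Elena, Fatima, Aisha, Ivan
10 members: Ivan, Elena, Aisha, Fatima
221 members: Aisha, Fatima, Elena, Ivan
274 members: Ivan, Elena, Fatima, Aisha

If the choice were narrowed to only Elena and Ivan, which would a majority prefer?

Voters preferring Elena to Ivan: 576; preferring Ivan to Elena: 284.
Elena wins the head-to-head.

Elena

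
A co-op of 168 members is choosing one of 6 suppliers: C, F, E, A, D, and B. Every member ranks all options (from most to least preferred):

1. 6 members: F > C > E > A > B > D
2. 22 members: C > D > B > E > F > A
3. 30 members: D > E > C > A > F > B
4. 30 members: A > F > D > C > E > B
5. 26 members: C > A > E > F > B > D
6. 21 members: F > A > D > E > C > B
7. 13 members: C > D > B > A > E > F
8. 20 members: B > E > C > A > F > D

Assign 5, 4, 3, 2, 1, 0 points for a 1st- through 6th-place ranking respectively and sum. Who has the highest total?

C: 6·4 + 22·5 + 30·3 + 30·2 + 26·5 + 21·1 + 13·5 + 20·3 = 560
F: 6·5 + 22·1 + 30·1 + 30·4 + 26·2 + 21·5 + 13·0 + 20·1 = 379
E: 6·3 + 22·2 + 30·4 + 30·1 + 26·3 + 21·2 + 13·1 + 20·4 = 425
A: 6·2 + 22·0 + 30·2 + 30·5 + 26·4 + 21·4 + 13·2 + 20·2 = 476
D: 6·0 + 22·4 + 30·5 + 30·3 + 26·0 + 21·3 + 13·4 + 20·0 = 443
B: 6·1 + 22·3 + 30·0 + 30·0 + 26·1 + 21·0 + 13·3 + 20·5 = 237
C has the highest Borda score (560).

C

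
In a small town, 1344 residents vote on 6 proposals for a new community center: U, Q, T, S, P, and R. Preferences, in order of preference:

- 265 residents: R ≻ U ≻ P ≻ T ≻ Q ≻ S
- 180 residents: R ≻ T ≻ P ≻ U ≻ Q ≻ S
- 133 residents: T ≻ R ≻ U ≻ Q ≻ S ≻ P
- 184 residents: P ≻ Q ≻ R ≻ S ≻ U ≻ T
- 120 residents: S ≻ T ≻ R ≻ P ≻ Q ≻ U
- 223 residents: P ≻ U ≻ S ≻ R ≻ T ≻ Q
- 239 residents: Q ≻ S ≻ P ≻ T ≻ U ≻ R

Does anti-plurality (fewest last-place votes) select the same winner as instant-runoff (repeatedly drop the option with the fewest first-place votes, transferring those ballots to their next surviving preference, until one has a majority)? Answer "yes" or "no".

no

Anti-plurality — last-place votes: U 120, Q 223, T 184, S 445, P 133, R 239. Winner: U.
Instant-runoff — R1 U 0, Q 239, T 133, S 120, P 407, R 445 (U out); R2 Q 239, T 133, S 120, P 407, R 445 (S out); R3 Q 239, T 253, P 407, R 445 (Q out); R4 T 253, P 646, R 445 (T out); R5 P 646, R 698 (R winner). Winner: R.
The two methods disagree.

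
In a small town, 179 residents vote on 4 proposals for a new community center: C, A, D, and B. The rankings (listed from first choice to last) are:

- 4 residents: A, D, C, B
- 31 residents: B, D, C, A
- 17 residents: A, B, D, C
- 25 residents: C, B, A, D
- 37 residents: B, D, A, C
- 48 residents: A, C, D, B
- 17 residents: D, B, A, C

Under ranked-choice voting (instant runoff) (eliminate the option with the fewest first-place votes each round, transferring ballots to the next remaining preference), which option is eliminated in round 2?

C

Round 1: C 25, A 69, D 17, B 68. Eliminate D.
Round 2: C 25, A 69, B 85. Eliminate C.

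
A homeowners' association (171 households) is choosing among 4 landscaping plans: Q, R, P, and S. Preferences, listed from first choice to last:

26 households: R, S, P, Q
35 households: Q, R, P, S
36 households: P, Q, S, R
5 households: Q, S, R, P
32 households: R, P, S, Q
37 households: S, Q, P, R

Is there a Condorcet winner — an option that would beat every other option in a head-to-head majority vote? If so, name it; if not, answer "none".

Checking pairwise contests:
P beats Q 94–77.
Q beats R 113–58.
R beats P 98–73.
R beats S 93–78.
Every option loses at least one head-to-head, so there is no Condorcet winner.

none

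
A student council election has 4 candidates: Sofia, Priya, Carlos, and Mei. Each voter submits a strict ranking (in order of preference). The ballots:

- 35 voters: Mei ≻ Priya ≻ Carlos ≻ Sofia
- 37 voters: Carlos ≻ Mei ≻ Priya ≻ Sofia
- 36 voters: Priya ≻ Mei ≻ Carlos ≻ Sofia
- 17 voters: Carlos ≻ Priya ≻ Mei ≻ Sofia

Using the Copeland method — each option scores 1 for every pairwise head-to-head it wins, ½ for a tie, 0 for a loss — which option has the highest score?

Sofia: loses to Priya, Carlos, and Mei → score 0.
Priya: beats Sofia and Carlos; loses to Mei → score 2.
Carlos: beats Sofia; loses to Priya and Mei → score 1.
Mei: beats Sofia, Priya, and Carlos → score 3.
Mei has the best pairwise record.

Mei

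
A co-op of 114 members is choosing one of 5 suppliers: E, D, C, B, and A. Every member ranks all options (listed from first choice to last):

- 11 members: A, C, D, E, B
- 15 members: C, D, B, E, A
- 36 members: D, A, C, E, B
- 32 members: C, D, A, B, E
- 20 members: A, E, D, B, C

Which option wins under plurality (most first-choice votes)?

First-place votes: E 0, D 36, C 47, B 0, A 31.
C has the most first-place votes.

C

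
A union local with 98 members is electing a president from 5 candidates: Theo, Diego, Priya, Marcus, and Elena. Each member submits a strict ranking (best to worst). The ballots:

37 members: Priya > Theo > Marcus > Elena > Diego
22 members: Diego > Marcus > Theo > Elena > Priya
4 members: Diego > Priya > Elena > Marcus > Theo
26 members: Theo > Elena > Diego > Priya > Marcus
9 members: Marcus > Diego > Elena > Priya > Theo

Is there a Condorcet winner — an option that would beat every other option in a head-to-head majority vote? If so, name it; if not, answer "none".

Checking pairwise contests:
Priya beats Theo 50–48.
Theo beats Diego 63–35.
Diego beats Priya 61–37.
Theo beats Marcus 63–35.
Theo beats Elena 85–13.
Every option loses at least one head-to-head, so there is no Condorcet winner.

none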